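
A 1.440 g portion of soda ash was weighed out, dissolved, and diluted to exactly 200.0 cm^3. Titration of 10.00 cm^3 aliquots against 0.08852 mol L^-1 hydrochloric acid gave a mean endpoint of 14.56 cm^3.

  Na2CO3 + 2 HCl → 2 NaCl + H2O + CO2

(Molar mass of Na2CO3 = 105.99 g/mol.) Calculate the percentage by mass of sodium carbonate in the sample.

n(HCl) per titration = 0.01456 × 0.08852 = 1.289 × 10^-3 mol
From the 1:2 ratio, n(Na2CO3) in each aliquot = 1/2 × 1.289 × 10^-3 = 6.444 × 10^-4 mol
n(Na2CO3) in the whole flask = 6.444 × 10^-4 × 200.0/10.00 = 0.01289 mol
mass of Na2CO3 = 0.01289 × 105.99 = 1.366 g
% Na2CO3 = 1.366 / 1.440 × 100 = 94.86 %

94.86 %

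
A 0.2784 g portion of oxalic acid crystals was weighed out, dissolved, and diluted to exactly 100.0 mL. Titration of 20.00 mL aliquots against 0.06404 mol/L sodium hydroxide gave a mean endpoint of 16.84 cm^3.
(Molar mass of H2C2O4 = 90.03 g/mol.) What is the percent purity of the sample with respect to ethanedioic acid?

H2C2O4 + 2 NaOH → Na2C2O4 + 2 H2O
n(NaOH) per titration = 0.01684 × 0.06404 = 1.078 × 10^-3 mol
From the 1:2 ratio, n(H2C2O4) in each aliquot = 1/2 × 1.078 × 10^-3 = 5.392 × 10^-4 mol
n(H2C2O4) in the whole flask = 5.392 × 10^-4 × 100.0/20.00 = 2.696 × 10^-3 mol
mass of H2C2O4 = 2.696 × 10^-3 × 90.03 = 0.2427 g
% H2C2O4 = 0.2427 / 0.2784 × 100 = 87.19 %

87.19 %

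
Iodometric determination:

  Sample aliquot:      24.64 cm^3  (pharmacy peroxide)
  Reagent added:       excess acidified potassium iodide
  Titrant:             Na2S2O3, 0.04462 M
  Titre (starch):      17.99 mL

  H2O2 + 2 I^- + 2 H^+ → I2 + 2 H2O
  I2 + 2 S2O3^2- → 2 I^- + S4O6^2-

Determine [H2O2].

0.01629 M

n(S2O3^2-) = 0.01799 × 0.04462 = 8.027 × 10^-4 mol
n(I2) = n(S2O3^2-)/2 = 4.014 × 10^-4 mol
n(H2O2) in the aliquot = 4.014 × 10^-4 mol (1:1 ratio)
[H2O2] = 4.014 × 10^-4 / 0.02464 = 0.01629 mol/L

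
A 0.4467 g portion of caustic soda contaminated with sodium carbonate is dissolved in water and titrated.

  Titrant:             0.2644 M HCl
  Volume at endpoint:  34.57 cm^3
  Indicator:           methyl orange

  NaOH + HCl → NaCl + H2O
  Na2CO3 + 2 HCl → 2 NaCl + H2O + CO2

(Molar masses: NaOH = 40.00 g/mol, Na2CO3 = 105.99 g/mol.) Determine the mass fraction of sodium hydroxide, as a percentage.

n(HCl) = 0.03457 × 0.2644 = 9.140 × 10^-3 mol
Let x = n(NaOH), y = n(Na2CO3).
Titrant: 1x + 2y = 9.140 × 10^-3;  mass: 40.00x + 105.99y = 0.4467
Solving, x = 2.900 × 10^-3 mol, y = 3.120 × 10^-3 mol
mass of NaOH = 2.900 × 10^-3 × 40.00 = 0.1160 g
% NaOH = 0.1160 / 0.4467 × 100 = 25.97 %

25.97 %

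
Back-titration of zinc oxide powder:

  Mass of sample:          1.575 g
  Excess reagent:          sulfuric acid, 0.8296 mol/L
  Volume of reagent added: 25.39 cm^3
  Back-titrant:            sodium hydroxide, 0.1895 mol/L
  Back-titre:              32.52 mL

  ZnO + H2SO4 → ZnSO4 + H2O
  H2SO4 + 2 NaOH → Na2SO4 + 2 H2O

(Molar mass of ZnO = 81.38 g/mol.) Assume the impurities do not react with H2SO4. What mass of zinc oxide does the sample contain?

n(H2SO4) added = 0.02539 × 0.8296 = 0.02106 mol
n(NaOH) used in back-titration = 0.03252 × 0.1895 = 6.163 × 10^-3 mol
From the 1:2 ratio, n(H2SO4) left over = 1/2 × 6.163 × 10^-3 = 3.081 × 10^-3 mol
n(H2SO4) consumed by analyte = 0.02106 − 3.081 × 10^-3 = 0.01798 mol
n(ZnO) = 0.01798 mol (1:1 ratio)
mass of ZnO = 0.01798 × 81.38 = 1.463 g

1.463 g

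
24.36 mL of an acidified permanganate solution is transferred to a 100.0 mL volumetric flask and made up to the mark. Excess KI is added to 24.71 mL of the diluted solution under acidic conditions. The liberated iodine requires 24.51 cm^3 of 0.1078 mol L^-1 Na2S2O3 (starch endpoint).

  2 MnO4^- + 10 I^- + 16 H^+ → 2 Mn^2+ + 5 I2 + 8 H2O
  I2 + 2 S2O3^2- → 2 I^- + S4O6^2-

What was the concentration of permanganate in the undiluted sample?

n(S2O3^2-) = 0.02451 × 0.1078 = 2.642 × 10^-3 mol
n(I2) = n(S2O3^2-)/2 = 1.321 × 10^-3 mol
From the 2:5 ratio, n(MnO4^-) in the aliquot = 2/5 × 1.321 × 10^-3 = 5.284 × 10^-4 mol
[MnO4^-]_dilute = 5.284 × 10^-4 / 0.02471 = 0.02139 mol/L
[MnO4^-]_original = 0.02139 × 100.0/24.36 = 0.08779 mol/L

0.08779 mol/L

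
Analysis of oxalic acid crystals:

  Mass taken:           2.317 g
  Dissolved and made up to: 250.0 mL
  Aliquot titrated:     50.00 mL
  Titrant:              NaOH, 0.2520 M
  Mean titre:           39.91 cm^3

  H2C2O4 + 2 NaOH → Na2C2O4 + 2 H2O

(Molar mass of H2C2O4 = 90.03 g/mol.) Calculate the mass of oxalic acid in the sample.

n(NaOH) per titration = 0.03991 × 0.2520 = 0.01006 mol
From the 1:2 ratio, n(H2C2O4) in each aliquot = 1/2 × 0.01006 = 5.029 × 10^-3 mol
n(H2C2O4) in the whole flask = 5.029 × 10^-3 × 250.0/50.00 = 0.02514 mol
mass of H2C2O4 = 0.02514 × 90.03 = 2.264 g

2.264 g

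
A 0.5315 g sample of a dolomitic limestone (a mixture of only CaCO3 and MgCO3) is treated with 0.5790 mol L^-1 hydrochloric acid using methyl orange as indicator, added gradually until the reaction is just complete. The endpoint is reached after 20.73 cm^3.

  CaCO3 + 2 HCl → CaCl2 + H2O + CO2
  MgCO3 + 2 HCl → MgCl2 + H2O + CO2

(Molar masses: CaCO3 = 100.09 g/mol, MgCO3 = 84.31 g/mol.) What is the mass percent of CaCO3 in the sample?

n(HCl) = 0.02073 × 0.5790 = 0.01200 mol
Let x = n(CaCO3), y = n(MgCO3).
Titrant: 2x + 2y = 0.01200;  mass: 100.09x + 84.31y = 0.5315
Solving, x = 1.618 × 10^-3 mol, y = 4.384 × 10^-3 mol
mass of CaCO3 = 1.618 × 10^-3 × 100.09 = 0.1619 g
% CaCO3 = 0.1619 / 0.5315 × 100 = 30.46 %

30.46 %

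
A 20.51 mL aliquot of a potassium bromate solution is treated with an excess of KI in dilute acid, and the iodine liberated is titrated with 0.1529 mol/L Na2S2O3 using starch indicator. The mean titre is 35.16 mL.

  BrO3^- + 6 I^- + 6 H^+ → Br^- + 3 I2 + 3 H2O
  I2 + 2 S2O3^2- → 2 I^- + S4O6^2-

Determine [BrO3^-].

n(S2O3^2-) = 0.03516 × 0.1529 = 5.376 × 10^-3 mol
n(I2) = n(S2O3^2-)/2 = 2.688 × 10^-3 mol
From the 1:3 ratio, n(BrO3^-) in the aliquot = 1/3 × 2.688 × 10^-3 = 8.960 × 10^-4 mol
[BrO3^-] = 8.960 × 10^-4 / 0.02051 = 0.04369 mol/L

0.04369 mol/L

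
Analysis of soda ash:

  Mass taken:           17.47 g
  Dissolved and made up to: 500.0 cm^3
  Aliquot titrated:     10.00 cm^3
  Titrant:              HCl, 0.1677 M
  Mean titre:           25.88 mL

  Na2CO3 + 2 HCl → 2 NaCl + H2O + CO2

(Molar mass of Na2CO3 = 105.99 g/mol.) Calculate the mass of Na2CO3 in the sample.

n(HCl) per titration = 0.02588 × 0.1677 = 4.340 × 10^-3 mol
From the 1:2 ratio, n(Na2CO3) in each aliquot = 1/2 × 4.340 × 10^-3 = 2.170 × 10^-3 mol
n(Na2CO3) in the whole flask = 2.170 × 10^-3 × 500.0/10.00 = 0.1085 mol
mass of Na2CO3 = 0.1085 × 105.99 = 11.50 g

11.50 g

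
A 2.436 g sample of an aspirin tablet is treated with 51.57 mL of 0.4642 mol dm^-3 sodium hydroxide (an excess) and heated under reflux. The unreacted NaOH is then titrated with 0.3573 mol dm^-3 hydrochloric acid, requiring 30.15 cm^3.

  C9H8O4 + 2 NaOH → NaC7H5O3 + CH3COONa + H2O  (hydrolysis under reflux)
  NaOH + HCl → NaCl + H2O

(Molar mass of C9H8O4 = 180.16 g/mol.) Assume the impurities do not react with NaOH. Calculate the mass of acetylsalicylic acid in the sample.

1.186 g

n(NaOH) added = 0.05157 × 0.4642 = 0.02394 mol
n(HCl) used in back-titration = 0.03015 × 0.3573 = 0.01077 mol
n(NaOH) left over = 0.01077 mol (1:1 ratio)
n(NaOH) consumed by analyte = 0.02394 − 0.01077 = 0.01317 mol
From the 1:2 ratio, n(C9H8O4) = 1/2 × 0.01317 = 6.583 × 10^-3 mol
mass of C9H8O4 = 6.583 × 10^-3 × 180.16 = 1.186 g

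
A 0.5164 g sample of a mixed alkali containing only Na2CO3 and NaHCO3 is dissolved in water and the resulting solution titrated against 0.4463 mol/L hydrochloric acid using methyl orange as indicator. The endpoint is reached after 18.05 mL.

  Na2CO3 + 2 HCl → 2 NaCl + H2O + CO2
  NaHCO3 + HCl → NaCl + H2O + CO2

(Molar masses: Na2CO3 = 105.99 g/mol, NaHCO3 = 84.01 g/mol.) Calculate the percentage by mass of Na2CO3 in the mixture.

n(HCl) = 0.01805 × 0.4463 = 8.056 × 10^-3 mol
Let x = n(Na2CO3), y = n(NaHCO3).
Titrant: 2x + 1y = 8.056 × 10^-3;  mass: 105.99x + 84.01y = 0.5164
Solving, x = 2.585 × 10^-3 mol, y = 2.885 × 10^-3 mol
mass of Na2CO3 = 2.585 × 10^-3 × 105.99 = 0.2740 g
% Na2CO3 = 0.2740 / 0.5164 × 100 = 53.06 %

53.06 %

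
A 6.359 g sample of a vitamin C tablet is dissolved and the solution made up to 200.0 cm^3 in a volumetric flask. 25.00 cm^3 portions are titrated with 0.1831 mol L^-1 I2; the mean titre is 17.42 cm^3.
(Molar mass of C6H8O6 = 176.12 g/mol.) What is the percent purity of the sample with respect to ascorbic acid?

70.67 %

C6H8O6 + I2 → C6H6O6 + 2 HI
n(I2) per titration = 0.01742 × 0.1831 = 3.190 × 10^-3 mol
n(C6H8O6) in each aliquot = 3.190 × 10^-3 mol (1:1 ratio)
n(C6H8O6) in the whole flask = 3.190 × 10^-3 × 200.0/25.00 = 0.02552 mol
mass of C6H8O6 = 0.02552 × 176.12 = 4.494 g
% C6H8O6 = 4.494 / 6.359 × 100 = 70.67 %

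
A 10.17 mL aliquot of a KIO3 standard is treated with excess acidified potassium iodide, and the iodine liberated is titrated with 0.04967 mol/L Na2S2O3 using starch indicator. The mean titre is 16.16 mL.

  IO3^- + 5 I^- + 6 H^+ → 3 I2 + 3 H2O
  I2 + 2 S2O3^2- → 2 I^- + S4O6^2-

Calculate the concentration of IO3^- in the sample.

n(S2O3^2-) = 0.01616 × 0.04967 = 8.027 × 10^-4 mol
n(I2) = n(S2O3^2-)/2 = 4.013 × 10^-4 mol
From the 1:3 ratio, n(IO3^-) in the aliquot = 1/3 × 4.013 × 10^-4 = 1.338 × 10^-4 mol
[IO3^-] = 1.338 × 10^-4 / 0.01017 = 0.01315 mol/L

0.01315 mol/L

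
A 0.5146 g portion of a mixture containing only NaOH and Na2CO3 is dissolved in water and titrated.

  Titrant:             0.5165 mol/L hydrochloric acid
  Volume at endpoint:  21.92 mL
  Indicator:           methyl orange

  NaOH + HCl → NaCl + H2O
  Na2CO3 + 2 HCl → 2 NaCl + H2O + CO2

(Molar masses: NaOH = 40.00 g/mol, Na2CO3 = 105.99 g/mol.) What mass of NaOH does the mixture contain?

0.2628 g

n(HCl) = 0.02192 × 0.5165 = 0.01132 mol
Let x = n(NaOH), y = n(Na2CO3).
Titrant: 1x + 2y = 0.01132;  mass: 40.00x + 105.99y = 0.5146
Solving, x = 6.571 × 10^-3 mol, y = 2.375 × 10^-3 mol
mass of NaOH = 6.571 × 10^-3 × 40.00 = 0.2628 g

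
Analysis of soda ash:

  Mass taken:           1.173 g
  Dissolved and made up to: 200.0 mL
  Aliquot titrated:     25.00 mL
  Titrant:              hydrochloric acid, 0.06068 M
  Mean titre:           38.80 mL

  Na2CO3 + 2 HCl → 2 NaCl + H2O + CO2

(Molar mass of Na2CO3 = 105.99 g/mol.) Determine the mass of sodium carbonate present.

0.9982 g

n(HCl) per titration = 0.03880 × 0.06068 = 2.354 × 10^-3 mol
From the 1:2 ratio, n(Na2CO3) in each aliquot = 1/2 × 2.354 × 10^-3 = 1.177 × 10^-3 mol
n(Na2CO3) in the whole flask = 1.177 × 10^-3 × 200.0/25.00 = 9.418 × 10^-3 mol
mass of Na2CO3 = 9.418 × 10^-3 × 105.99 = 0.9982 g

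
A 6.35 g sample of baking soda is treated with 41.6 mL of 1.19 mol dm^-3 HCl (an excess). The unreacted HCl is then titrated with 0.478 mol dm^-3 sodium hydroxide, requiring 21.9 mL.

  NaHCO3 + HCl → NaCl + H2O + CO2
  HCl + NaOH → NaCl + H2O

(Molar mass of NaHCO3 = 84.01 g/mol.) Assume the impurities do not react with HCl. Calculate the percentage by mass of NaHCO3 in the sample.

n(HCl) added = 0.0416 × 1.19 = 0.0495 mol
n(NaOH) used in back-titration = 0.0219 × 0.478 = 0.0105 mol
n(HCl) left over = 0.0105 mol (1:1 ratio)
n(HCl) consumed by analyte = 0.0495 − 0.0105 = 0.0390 mol
n(NaHCO3) = 0.0390 mol (1:1 ratio)
mass of NaHCO3 = 0.0390 × 84.01 = 3.28 g
% NaHCO3 = 3.28 / 6.35 × 100 = 51.6 %

51.6 %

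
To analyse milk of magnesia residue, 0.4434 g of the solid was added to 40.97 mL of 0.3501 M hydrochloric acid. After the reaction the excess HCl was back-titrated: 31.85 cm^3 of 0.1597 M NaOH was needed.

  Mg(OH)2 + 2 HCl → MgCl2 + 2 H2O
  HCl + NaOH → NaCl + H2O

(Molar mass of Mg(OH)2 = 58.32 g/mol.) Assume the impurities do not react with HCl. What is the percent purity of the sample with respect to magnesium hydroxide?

n(HCl) added = 0.04097 × 0.3501 = 0.01434 mol
n(NaOH) used in back-titration = 0.03185 × 0.1597 = 5.086 × 10^-3 mol
n(HCl) left over = 5.086 × 10^-3 mol (1:1 ratio)
n(HCl) consumed by analyte = 0.01434 − 5.086 × 10^-3 = 9.257 × 10^-3 mol
From the 1:2 ratio, n(Mg(OH)2) = 1/2 × 9.257 × 10^-3 = 4.629 × 10^-3 mol
mass of Mg(OH)2 = 4.629 × 10^-3 × 58.32 = 0.2699 g
% Mg(OH)2 = 0.2699 / 0.4434 × 100 = 60.88 %

60.88 %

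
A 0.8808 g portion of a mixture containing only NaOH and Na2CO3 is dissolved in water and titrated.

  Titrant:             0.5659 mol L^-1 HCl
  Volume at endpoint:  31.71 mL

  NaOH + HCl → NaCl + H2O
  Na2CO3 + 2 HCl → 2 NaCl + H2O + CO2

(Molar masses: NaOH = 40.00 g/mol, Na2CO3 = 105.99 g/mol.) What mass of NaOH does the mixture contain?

0.2160 g

n(HCl) = 0.03171 × 0.5659 = 0.01794 mol
Let x = n(NaOH), y = n(Na2CO3).
Titrant: 1x + 2y = 0.01794;  mass: 40.00x + 105.99y = 0.8808
Solving, x = 5.400 × 10^-3 mol, y = 6.272 × 10^-3 mol
mass of NaOH = 5.400 × 10^-3 × 40.00 = 0.2160 g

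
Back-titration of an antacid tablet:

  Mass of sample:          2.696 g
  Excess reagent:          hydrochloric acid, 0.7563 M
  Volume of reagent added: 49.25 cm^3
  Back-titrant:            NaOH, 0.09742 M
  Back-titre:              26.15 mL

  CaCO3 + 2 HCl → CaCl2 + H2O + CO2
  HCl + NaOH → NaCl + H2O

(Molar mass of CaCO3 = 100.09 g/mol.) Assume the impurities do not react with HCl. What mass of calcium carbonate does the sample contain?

1.737 g

n(HCl) added = 0.04925 × 0.7563 = 0.03725 mol
n(NaOH) used in back-titration = 0.02615 × 0.09742 = 2.548 × 10^-3 mol
n(HCl) left over = 2.548 × 10^-3 mol (1:1 ratio)
n(HCl) consumed by analyte = 0.03725 − 2.548 × 10^-3 = 0.03470 mol
From the 1:2 ratio, n(CaCO3) = 1/2 × 0.03470 = 0.01735 mol
mass of CaCO3 = 0.01735 × 100.09 = 1.737 g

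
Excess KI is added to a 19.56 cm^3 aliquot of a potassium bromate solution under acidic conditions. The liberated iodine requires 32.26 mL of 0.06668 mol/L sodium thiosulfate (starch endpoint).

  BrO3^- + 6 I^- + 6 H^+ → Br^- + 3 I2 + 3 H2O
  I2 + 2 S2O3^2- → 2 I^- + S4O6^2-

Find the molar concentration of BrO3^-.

n(S2O3^2-) = 0.03226 × 0.06668 = 2.151 × 10^-3 mol
n(I2) = n(S2O3^2-)/2 = 1.076 × 10^-3 mol
From the 1:3 ratio, n(BrO3^-) in the aliquot = 1/3 × 1.076 × 10^-3 = 3.585 × 10^-4 mol
[BrO3^-] = 3.585 × 10^-4 / 0.01956 = 0.01833 mol/L

0.01833 mol/L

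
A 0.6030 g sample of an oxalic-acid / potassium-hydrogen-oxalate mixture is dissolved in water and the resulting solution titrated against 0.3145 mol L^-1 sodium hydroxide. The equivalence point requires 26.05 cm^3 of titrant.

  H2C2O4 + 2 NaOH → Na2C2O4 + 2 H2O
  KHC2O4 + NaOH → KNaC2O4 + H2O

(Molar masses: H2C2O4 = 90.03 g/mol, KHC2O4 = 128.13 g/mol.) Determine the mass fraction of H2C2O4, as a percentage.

40.12 %

n(NaOH) = 0.02605 × 0.3145 = 8.193 × 10^-3 mol
Let x = n(H2C2O4), y = n(KHC2O4).
Titrant: 2x + 1y = 8.193 × 10^-3;  mass: 90.03x + 128.13y = 0.6030
Solving, x = 2.687 × 10^-3 mol, y = 2.818 × 10^-3 mol
mass of H2C2O4 = 2.687 × 10^-3 × 90.03 = 0.2420 g
% H2C2O4 = 0.2420 / 0.6030 × 100 = 40.12 %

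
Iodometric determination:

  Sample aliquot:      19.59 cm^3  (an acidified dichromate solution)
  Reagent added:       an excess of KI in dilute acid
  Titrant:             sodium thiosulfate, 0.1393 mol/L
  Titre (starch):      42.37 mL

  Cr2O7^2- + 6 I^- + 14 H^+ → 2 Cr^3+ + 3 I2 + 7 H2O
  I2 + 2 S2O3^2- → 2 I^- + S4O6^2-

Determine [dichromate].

0.05021 mol/L

n(S2O3^2-) = 0.04237 × 0.1393 = 5.902 × 10^-3 mol
n(I2) = n(S2O3^2-)/2 = 2.951 × 10^-3 mol
From the 1:3 ratio, n(Cr2O7^2-) in the aliquot = 1/3 × 2.951 × 10^-3 = 9.837 × 10^-4 mol
[Cr2O7^2-] = 9.837 × 10^-4 / 0.01959 = 0.05021 mol/L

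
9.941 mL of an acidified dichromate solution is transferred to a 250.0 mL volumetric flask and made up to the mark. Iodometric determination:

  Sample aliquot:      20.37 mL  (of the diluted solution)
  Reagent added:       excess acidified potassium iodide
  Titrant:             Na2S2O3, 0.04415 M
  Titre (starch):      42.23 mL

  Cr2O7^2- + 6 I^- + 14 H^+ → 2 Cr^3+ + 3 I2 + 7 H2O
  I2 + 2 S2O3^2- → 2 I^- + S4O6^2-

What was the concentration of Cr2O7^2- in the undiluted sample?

0.3836 M

n(S2O3^2-) = 0.04223 × 0.04415 = 1.864 × 10^-3 mol
n(I2) = n(S2O3^2-)/2 = 9.322 × 10^-4 mol
From the 1:3 ratio, n(Cr2O7^2-) in the aliquot = 1/3 × 9.322 × 10^-4 = 3.107 × 10^-4 mol
[Cr2O7^2-]_dilute = 3.107 × 10^-4 / 0.02037 = 0.01525 mol/L
[Cr2O7^2-]_original = 0.01525 × 250.0/9.941 = 0.3836 mol/L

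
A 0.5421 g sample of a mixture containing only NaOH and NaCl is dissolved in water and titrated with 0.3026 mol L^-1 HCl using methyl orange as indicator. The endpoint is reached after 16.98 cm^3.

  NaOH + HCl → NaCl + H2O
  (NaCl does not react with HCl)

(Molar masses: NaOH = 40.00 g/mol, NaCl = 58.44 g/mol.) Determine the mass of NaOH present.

0.2055 g

n(HCl) = 0.01698 × 0.3026 = 5.138 × 10^-3 mol
Let x = n(NaOH), y = n(NaCl).
Titrant: 1x = 5.138 × 10^-3;  mass: 40.00x + 58.44y = 0.5421
Solving, x = 5.138 × 10^-3 mol, y = 5.759 × 10^-3 mol
mass of NaOH = 5.138 × 10^-3 × 40.00 = 0.2055 g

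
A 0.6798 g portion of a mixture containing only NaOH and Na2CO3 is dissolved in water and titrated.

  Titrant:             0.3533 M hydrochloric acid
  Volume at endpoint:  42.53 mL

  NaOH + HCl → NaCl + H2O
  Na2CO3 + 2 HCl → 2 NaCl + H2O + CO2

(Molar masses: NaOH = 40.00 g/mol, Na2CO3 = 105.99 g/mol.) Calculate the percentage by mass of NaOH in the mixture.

52.75 %

n(HCl) = 0.04253 × 0.3533 = 0.01503 mol
Let x = n(NaOH), y = n(Na2CO3).
Titrant: 1x + 2y = 0.01503;  mass: 40.00x + 105.99y = 0.6798
Solving, x = 8.965 × 10^-3 mol, y = 3.031 × 10^-3 mol
mass of NaOH = 8.965 × 10^-3 × 40.00 = 0.3586 g
% NaOH = 0.3586 / 0.6798 × 100 = 52.75 %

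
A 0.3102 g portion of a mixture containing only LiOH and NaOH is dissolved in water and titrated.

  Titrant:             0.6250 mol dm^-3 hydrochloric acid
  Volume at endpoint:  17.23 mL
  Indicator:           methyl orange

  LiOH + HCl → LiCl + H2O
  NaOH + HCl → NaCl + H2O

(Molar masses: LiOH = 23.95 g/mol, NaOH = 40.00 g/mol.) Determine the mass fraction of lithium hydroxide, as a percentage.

n(HCl) = 0.01723 × 0.6250 = 0.01077 mol
Let x = n(LiOH), y = n(NaOH).
Titrant: 1x + 1y = 0.01077;  mass: 23.95x + 40.00y = 0.3102
Solving, x = 7.511 × 10^-3 mol, y = 3.258 × 10^-3 mol
mass of LiOH = 7.511 × 10^-3 × 23.95 = 0.1799 g
% LiOH = 0.1799 / 0.3102 × 100 = 57.99 %

57.99 %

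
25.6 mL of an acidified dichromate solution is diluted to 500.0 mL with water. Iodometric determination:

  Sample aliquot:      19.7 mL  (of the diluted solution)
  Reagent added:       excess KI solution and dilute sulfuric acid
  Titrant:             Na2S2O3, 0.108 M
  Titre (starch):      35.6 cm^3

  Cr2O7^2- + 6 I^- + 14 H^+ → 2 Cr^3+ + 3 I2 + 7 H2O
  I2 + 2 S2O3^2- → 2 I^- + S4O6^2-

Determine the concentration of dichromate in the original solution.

0.635 M

n(S2O3^2-) = 0.0356 × 0.108 = 3.84 × 10^-3 mol
n(I2) = n(S2O3^2-)/2 = 1.92 × 10^-3 mol
From the 1:3 ratio, n(Cr2O7^2-) in the aliquot = 1/3 × 1.92 × 10^-3 = 6.41 × 10^-4 mol
[Cr2O7^2-]_dilute = 6.41 × 10^-4 / 0.0197 = 0.0325 mol/L
[Cr2O7^2-]_original = 0.0325 × 500.0/25.6 = 0.635 mol/L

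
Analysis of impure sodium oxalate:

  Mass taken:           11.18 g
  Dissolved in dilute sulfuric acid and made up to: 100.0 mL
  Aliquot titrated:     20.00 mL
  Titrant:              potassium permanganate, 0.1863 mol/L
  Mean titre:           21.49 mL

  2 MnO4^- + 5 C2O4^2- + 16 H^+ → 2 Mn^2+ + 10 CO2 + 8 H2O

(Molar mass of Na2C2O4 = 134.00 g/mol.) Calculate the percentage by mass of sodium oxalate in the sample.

n(KMnO4) per titration = 0.02149 × 0.1863 = 4.004 × 10^-3 mol
From the 5:2 ratio, n(Na2C2O4) in each aliquot = 5/2 × 4.004 × 10^-3 = 0.01001 mol
n(Na2C2O4) in the whole flask = 0.01001 × 100.0/20.00 = 0.05004 mol
mass of Na2C2O4 = 0.05004 × 134.00 = 6.706 g
% Na2C2O4 = 6.706 / 11.18 × 100 = 59.98 %

59.98 %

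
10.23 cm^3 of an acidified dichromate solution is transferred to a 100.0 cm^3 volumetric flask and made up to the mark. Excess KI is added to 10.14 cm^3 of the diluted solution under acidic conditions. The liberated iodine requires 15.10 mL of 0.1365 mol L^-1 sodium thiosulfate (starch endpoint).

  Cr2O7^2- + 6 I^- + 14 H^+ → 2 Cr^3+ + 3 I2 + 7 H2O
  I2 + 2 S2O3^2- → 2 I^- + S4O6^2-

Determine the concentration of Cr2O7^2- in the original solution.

n(S2O3^2-) = 0.01510 × 0.1365 = 2.061 × 10^-3 mol
n(I2) = n(S2O3^2-)/2 = 1.031 × 10^-3 mol
From the 1:3 ratio, n(Cr2O7^2-) in the aliquot = 1/3 × 1.031 × 10^-3 = 3.435 × 10^-4 mol
[Cr2O7^2-]_dilute = 3.435 × 10^-4 / 0.01014 = 0.03388 mol/L
[Cr2O7^2-]_original = 0.03388 × 100.0/10.23 = 0.3312 mol/L

0.3312 mol/L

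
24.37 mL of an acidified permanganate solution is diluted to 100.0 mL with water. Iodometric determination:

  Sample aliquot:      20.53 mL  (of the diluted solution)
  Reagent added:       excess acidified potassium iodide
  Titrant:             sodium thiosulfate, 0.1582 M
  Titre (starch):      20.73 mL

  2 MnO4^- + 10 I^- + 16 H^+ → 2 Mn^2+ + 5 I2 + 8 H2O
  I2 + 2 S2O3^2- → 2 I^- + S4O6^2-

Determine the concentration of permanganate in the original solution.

0.1311 M

n(S2O3^2-) = 0.02073 × 0.1582 = 3.279 × 10^-3 mol
n(I2) = n(S2O3^2-)/2 = 1.640 × 10^-3 mol
From the 2:5 ratio, n(MnO4^-) in the aliquot = 2/5 × 1.640 × 10^-3 = 6.559 × 10^-4 mol
[MnO4^-]_dilute = 6.559 × 10^-4 / 0.02053 = 0.03195 mol/L
[MnO4^-]_original = 0.03195 × 100.0/24.37 = 0.1311 mol/L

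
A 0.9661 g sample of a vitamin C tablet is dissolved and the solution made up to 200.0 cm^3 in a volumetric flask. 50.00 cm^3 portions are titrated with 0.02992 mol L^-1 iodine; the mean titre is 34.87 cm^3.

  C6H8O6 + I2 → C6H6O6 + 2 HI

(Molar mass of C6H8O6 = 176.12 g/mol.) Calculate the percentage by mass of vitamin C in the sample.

n(I2) per titration = 0.03487 × 0.02992 = 1.043 × 10^-3 mol
n(C6H8O6) in each aliquot = 1.043 × 10^-3 mol (1:1 ratio)
n(C6H8O6) in the whole flask = 1.043 × 10^-3 × 200.0/50.00 = 4.173 × 10^-3 mol
mass of C6H8O6 = 4.173 × 10^-3 × 176.12 = 0.7350 g
% C6H8O6 = 0.7350 / 0.9661 × 100 = 76.08 %

76.08 %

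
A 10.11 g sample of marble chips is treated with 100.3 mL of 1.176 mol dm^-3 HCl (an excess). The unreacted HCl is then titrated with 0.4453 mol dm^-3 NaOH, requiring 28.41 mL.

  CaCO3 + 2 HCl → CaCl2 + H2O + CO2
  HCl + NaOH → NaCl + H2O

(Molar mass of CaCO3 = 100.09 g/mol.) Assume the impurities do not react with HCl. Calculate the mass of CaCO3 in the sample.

n(HCl) added = 0.1003 × 1.176 = 0.1180 mol
n(NaOH) used in back-titration = 0.02841 × 0.4453 = 0.01265 mol
n(HCl) left over = 0.01265 mol (1:1 ratio)
n(HCl) consumed by analyte = 0.1180 − 0.01265 = 0.1053 mol
From the 1:2 ratio, n(CaCO3) = 1/2 × 0.1053 = 0.05265 mol
mass of CaCO3 = 0.05265 × 100.09 = 5.270 g

5.270 g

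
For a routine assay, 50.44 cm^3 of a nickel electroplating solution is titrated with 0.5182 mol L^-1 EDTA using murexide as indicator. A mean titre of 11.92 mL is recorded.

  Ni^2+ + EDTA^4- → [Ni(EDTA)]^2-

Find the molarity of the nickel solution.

0.1225 mol/L

n(EDTA) = 0.01192 L × 0.5182 mol/L = 6.177 × 10^-3 mol
n(Ni2+) = 6.177 × 10^-3 mol (1:1 mole ratio)
[Ni2+] = 6.177 × 10^-3 mol / 0.05044 L = 0.1225 mol/L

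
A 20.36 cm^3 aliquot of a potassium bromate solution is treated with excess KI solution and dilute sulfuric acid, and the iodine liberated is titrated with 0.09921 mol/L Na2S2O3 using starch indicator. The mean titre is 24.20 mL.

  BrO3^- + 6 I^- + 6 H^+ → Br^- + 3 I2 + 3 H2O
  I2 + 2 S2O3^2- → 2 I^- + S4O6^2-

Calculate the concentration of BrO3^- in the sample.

n(S2O3^2-) = 0.02420 × 0.09921 = 2.401 × 10^-3 mol
n(I2) = n(S2O3^2-)/2 = 1.200 × 10^-3 mol
From the 1:3 ratio, n(BrO3^-) in the aliquot = 1/3 × 1.200 × 10^-3 = 4.001 × 10^-4 mol
[BrO3^-] = 4.001 × 10^-4 / 0.02036 = 0.01965 mol/L

0.01965 mol/L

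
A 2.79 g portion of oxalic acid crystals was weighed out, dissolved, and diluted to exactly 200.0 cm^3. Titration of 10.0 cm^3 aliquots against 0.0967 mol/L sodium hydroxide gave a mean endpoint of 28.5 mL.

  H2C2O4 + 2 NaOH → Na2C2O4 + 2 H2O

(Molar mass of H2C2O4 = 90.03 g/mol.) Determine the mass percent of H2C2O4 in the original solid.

88.9 %

n(NaOH) per titration = 0.0285 × 0.0967 = 2.76 × 10^-3 mol
From the 1:2 ratio, n(H2C2O4) in each aliquot = 1/2 × 2.76 × 10^-3 = 1.38 × 10^-3 mol
n(H2C2O4) in the whole flask = 1.38 × 10^-3 × 200.0/10.0 = 0.0276 mol
mass of H2C2O4 = 0.0276 × 90.03 = 2.48 g
% H2C2O4 = 2.48 / 2.79 × 100 = 88.9 %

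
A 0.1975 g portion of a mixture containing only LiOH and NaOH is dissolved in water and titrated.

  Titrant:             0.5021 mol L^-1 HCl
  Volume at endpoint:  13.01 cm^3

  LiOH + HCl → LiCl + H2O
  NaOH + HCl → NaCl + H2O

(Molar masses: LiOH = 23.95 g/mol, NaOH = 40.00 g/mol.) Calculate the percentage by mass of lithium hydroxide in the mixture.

48.20 %

n(HCl) = 0.01301 × 0.5021 = 6.532 × 10^-3 mol
Let x = n(LiOH), y = n(NaOH).
Titrant: 1x + 1y = 6.532 × 10^-3;  mass: 23.95x + 40.00y = 0.1975
Solving, x = 3.975 × 10^-3 mol, y = 2.558 × 10^-3 mol
mass of LiOH = 3.975 × 10^-3 × 23.95 = 0.09519 g
% LiOH = 0.09519 / 0.1975 × 100 = 48.20 %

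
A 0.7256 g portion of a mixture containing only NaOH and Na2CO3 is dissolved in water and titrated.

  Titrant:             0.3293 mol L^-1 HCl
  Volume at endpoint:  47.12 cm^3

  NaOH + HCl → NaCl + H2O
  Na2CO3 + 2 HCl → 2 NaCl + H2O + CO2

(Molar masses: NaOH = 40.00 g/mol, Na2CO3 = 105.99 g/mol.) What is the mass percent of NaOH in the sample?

n(HCl) = 0.04712 × 0.3293 = 0.01552 mol
Let x = n(NaOH), y = n(Na2CO3).
Titrant: 1x + 2y = 0.01552;  mass: 40.00x + 105.99y = 0.7256
Solving, x = 7.442 × 10^-3 mol, y = 4.038 × 10^-3 mol
mass of NaOH = 7.442 × 10^-3 × 40.00 = 0.2977 g
% NaOH = 0.2977 / 0.7256 × 100 = 41.02 %

41.02 %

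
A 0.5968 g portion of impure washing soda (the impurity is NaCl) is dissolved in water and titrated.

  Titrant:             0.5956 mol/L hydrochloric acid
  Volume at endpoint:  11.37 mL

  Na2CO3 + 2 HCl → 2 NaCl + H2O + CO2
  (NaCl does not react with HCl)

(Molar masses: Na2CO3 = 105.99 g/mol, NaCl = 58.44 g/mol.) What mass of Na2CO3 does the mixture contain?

0.3589 g

n(HCl) = 0.01137 × 0.5956 = 6.772 × 10^-3 mol
Let x = n(Na2CO3), y = n(NaCl).
Titrant: 2x = 6.772 × 10^-3;  mass: 105.99x + 58.44y = 0.5968
Solving, x = 3.386 × 10^-3 mol, y = 4.071 × 10^-3 mol
mass of Na2CO3 = 3.386 × 10^-3 × 105.99 = 0.3589 g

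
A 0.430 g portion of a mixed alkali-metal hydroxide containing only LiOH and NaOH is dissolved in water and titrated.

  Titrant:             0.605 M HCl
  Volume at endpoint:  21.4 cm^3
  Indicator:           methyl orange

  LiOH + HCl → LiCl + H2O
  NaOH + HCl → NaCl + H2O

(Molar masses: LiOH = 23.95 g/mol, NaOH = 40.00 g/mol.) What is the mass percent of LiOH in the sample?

n(HCl) = 0.0214 × 0.605 = 0.0129 mol
Let x = n(LiOH), y = n(NaOH).
Titrant: 1x + 1y = 0.0129;  mass: 23.95x + 40.00y = 0.430
Solving, x = 5.48 × 10^-3 mol, y = 7.47 × 10^-3 mol
mass of LiOH = 5.48 × 10^-3 × 23.95 = 0.131 g
% LiOH = 0.131 / 0.430 × 100 = 30.5 %

30.5 %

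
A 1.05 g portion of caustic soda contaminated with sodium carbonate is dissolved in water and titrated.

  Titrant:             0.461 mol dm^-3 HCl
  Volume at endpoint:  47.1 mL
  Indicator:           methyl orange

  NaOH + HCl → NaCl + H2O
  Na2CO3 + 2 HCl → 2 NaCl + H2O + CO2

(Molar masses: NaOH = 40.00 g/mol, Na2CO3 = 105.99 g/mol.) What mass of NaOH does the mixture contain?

0.310 g

n(HCl) = 0.0471 × 0.461 = 0.0217 mol
Let x = n(NaOH), y = n(Na2CO3).
Titrant: 1x + 2y = 0.0217;  mass: 40.00x + 105.99y = 1.05
Solving, x = 7.75 × 10^-3 mol, y = 6.98 × 10^-3 mol
mass of NaOH = 7.75 × 10^-3 × 40.00 = 0.310 g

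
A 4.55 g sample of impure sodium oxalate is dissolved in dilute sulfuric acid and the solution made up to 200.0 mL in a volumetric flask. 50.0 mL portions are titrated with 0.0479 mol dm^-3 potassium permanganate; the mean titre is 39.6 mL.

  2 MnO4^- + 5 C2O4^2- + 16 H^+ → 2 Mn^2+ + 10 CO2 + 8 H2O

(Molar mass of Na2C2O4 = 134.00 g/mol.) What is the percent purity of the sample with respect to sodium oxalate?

n(KMnO4) per titration = 0.0396 × 0.0479 = 1.90 × 10^-3 mol
From the 5:2 ratio, n(Na2C2O4) in each aliquot = 5/2 × 1.90 × 10^-3 = 4.74 × 10^-3 mol
n(Na2C2O4) in the whole flask = 4.74 × 10^-3 × 200.0/50.0 = 0.0190 mol
mass of Na2C2O4 = 0.0190 × 134.00 = 2.54 g
% Na2C2O4 = 2.54 / 4.55 × 100 = 55.9 %

55.9 %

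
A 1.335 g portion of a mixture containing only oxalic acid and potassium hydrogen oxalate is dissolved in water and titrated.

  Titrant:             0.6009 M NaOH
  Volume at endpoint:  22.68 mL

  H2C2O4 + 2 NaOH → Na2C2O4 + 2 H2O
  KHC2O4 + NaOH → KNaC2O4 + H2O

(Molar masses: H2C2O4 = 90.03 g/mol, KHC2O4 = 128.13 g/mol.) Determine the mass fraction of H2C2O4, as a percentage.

n(NaOH) = 0.02268 × 0.6009 = 0.01363 mol
Let x = n(H2C2O4), y = n(KHC2O4).
Titrant: 2x + 1y = 0.01363;  mass: 90.03x + 128.13y = 1.335
Solving, x = 2.474 × 10^-3 mol, y = 8.681 × 10^-3 mol
mass of H2C2O4 = 2.474 × 10^-3 × 90.03 = 0.2227 g
% H2C2O4 = 0.2227 / 1.335 × 100 = 16.68 %

16.68 %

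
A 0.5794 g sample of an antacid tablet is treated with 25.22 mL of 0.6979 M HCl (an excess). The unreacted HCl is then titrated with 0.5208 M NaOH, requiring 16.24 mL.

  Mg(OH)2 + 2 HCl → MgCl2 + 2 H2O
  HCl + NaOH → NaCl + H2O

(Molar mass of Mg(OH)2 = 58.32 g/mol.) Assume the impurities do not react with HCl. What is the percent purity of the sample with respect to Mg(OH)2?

n(HCl) added = 0.02522 × 0.6979 = 0.01760 mol
n(NaOH) used in back-titration = 0.01624 × 0.5208 = 8.458 × 10^-3 mol
n(HCl) left over = 8.458 × 10^-3 mol (1:1 ratio)
n(HCl) consumed by analyte = 0.01760 − 8.458 × 10^-3 = 9.143 × 10^-3 mol
From the 1:2 ratio, n(Mg(OH)2) = 1/2 × 9.143 × 10^-3 = 4.572 × 10^-3 mol
mass of Mg(OH)2 = 4.572 × 10^-3 × 58.32 = 0.2666 g
% Mg(OH)2 = 0.2666 / 0.5794 × 100 = 46.02 %

46.02 %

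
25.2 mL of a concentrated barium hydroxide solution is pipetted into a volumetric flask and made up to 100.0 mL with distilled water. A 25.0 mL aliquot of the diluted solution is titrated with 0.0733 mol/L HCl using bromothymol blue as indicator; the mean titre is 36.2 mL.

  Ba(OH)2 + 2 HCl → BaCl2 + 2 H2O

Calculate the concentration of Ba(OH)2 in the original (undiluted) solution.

n(HCl) = 0.0362 × 0.0733 = 2.65 × 10^-3 mol
From the 1:2 ratio, n(Ba(OH)2) in the aliquot = 1/2 × 2.65 × 10^-3 = 1.33 × 10^-3 mol
[Ba(OH)2]_dilute = 1.33 × 10^-3 / 0.0250 = 0.0531 mol/L
Dilution factor = 100.0 / 25.2 = 3.968
[Ba(OH)2]_stock = 0.0531 × 3.968 = 0.211 mol/L

0.211 mol/L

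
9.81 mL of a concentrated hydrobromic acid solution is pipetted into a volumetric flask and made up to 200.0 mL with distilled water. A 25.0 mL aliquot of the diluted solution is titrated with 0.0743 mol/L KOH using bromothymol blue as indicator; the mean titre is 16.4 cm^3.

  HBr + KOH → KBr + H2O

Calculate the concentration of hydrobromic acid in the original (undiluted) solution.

0.994 mol/L

n(KOH) = 0.0164 × 0.0743 = 1.22 × 10^-3 mol
n(HBr) in the aliquot = 1.22 × 10^-3 mol (1:1 ratio)
[HBr]_dilute = 1.22 × 10^-3 / 0.0250 = 0.0487 mol/L
Dilution factor = 200.0 / 9.81 = 20.39
[HBr]_stock = 0.0487 × 20.39 = 0.994 mol/L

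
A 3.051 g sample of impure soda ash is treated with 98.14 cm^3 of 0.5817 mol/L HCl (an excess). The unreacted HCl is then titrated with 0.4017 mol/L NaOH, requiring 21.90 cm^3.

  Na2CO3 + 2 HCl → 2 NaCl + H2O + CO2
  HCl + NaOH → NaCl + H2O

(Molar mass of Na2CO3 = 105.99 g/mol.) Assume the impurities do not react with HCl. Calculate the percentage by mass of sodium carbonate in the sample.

83.88 %

n(HCl) added = 0.09814 × 0.5817 = 0.05709 mol
n(NaOH) used in back-titration = 0.02190 × 0.4017 = 8.797 × 10^-3 mol
n(HCl) left over = 8.797 × 10^-3 mol (1:1 ratio)
n(HCl) consumed by analyte = 0.05709 − 8.797 × 10^-3 = 0.04829 mol
From the 1:2 ratio, n(Na2CO3) = 1/2 × 0.04829 = 0.02415 mol
mass of Na2CO3 = 0.02415 × 105.99 = 2.559 g
% Na2CO3 = 2.559 / 3.051 × 100 = 83.88 %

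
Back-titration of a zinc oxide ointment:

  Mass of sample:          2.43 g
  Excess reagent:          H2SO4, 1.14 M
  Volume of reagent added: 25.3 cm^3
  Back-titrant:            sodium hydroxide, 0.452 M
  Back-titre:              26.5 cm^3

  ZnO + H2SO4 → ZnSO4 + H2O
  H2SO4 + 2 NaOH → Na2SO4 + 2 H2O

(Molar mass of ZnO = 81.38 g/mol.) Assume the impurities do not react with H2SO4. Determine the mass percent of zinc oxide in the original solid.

76.5 %

n(H2SO4) added = 0.0253 × 1.14 = 0.0288 mol
n(NaOH) used in back-titration = 0.0265 × 0.452 = 0.0120 mol
From the 1:2 ratio, n(H2SO4) left over = 1/2 × 0.0120 = 5.99 × 10^-3 mol
n(H2SO4) consumed by analyte = 0.0288 − 5.99 × 10^-3 = 0.0229 mol
n(ZnO) = 0.0229 mol (1:1 ratio)
mass of ZnO = 0.0229 × 81.38 = 1.86 g
% ZnO = 1.86 / 2.43 × 100 = 76.5 %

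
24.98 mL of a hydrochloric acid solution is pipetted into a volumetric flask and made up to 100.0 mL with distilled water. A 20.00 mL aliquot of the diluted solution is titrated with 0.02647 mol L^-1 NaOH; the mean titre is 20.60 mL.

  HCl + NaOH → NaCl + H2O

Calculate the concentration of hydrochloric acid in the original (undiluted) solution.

n(NaOH) = 0.02060 × 0.02647 = 5.453 × 10^-4 mol
n(HCl) in the aliquot = 5.453 × 10^-4 mol (1:1 ratio)
[HCl]_dilute = 5.453 × 10^-4 / 0.02000 = 0.02726 mol/L
Dilution factor = 100.0 / 24.98 = 4.003
[HCl]_stock = 0.02726 × 4.003 = 0.1091 mol/L

0.1091 mol/L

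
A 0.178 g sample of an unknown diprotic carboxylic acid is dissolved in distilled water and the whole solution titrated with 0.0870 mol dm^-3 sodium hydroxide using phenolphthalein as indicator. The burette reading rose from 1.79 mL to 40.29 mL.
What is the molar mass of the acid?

n(NaOH) = 0.0385 L × 0.0870 mol/L = 3.35 × 10^-3 mol
From the 1:2 ratio, n(H2A) = 1/2 × 3.35 × 10^-3 = 1.67 × 10^-3 mol
M = m / n = 0.178 g / 1.67 × 10^-3 mol = 106 g/mol

106 g/mol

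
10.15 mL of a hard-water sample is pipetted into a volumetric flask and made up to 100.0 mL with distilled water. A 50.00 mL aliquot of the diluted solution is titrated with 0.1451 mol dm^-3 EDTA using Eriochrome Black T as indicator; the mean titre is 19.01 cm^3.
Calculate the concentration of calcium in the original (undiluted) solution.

0.5435 mol/L

Ca^2+ + EDTA^4- → [Ca(EDTA)]^2-
n(EDTA) = 0.01901 × 0.1451 = 2.758 × 10^-3 mol
n(Ca2+) in the aliquot = 2.758 × 10^-3 mol (1:1 ratio)
[Ca2+]_dilute = 2.758 × 10^-3 / 0.05000 = 0.05517 mol/L
Dilution factor = 100.0 / 10.15 = 9.852
[Ca2+]_stock = 0.05517 × 9.852 = 0.5435 mol/L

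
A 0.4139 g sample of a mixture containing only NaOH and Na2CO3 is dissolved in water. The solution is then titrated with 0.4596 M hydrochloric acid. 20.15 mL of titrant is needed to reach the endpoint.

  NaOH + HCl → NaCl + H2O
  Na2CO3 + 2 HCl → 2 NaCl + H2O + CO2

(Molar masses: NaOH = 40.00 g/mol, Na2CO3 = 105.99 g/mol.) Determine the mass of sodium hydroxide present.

n(HCl) = 0.02015 × 0.4596 = 9.261 × 10^-3 mol
Let x = n(NaOH), y = n(Na2CO3).
Titrant: 1x + 2y = 9.261 × 10^-3;  mass: 40.00x + 105.99y = 0.4139
Solving, x = 5.916 × 10^-3 mol, y = 1.672 × 10^-3 mol
mass of NaOH = 5.916 × 10^-3 × 40.00 = 0.2367 g

0.2367 g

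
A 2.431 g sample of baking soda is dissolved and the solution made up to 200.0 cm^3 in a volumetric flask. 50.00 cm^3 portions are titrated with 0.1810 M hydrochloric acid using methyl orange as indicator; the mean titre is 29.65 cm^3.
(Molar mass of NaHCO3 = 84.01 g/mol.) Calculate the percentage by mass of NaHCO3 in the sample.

74.18 %

NaHCO3 + HCl → NaCl + H2O + CO2
n(HCl) per titration = 0.02965 × 0.1810 = 5.367 × 10^-3 mol
n(NaHCO3) in each aliquot = 5.367 × 10^-3 mol (1:1 ratio)
n(NaHCO3) in the whole flask = 5.367 × 10^-3 × 200.0/50.00 = 0.02147 mol
mass of NaHCO3 = 0.02147 × 84.01 = 1.803 g
% NaHCO3 = 1.803 / 2.431 × 100 = 74.18 %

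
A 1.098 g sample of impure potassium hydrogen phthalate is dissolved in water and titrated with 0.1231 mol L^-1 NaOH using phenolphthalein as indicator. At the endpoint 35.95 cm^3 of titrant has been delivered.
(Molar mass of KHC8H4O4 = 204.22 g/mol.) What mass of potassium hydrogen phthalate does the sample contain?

0.9038 g

KHC8H4O4 + NaOH → KNaC8H4O4 + H2O
n(NaOH) = 0.03595 L × 0.1231 mol/L = 4.425 × 10^-3 mol
n(KHC8H4O4) = 4.425 × 10^-3 mol (1:1 ratio)
mass of KHC8H4O4 = 4.425 × 10^-3 × 204.22 g/mol = 0.9038 g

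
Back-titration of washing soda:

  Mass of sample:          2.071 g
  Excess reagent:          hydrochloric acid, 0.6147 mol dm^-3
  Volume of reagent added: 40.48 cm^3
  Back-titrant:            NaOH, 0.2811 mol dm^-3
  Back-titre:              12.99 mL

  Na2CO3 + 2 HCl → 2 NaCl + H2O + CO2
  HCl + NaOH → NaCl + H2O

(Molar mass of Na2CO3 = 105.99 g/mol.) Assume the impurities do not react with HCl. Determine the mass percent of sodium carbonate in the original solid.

54.33 %

n(HCl) added = 0.04048 × 0.6147 = 0.02488 mol
n(NaOH) used in back-titration = 0.01299 × 0.2811 = 3.651 × 10^-3 mol
n(HCl) left over = 3.651 × 10^-3 mol (1:1 ratio)
n(HCl) consumed by analyte = 0.02488 − 3.651 × 10^-3 = 0.02123 mol
From the 1:2 ratio, n(Na2CO3) = 1/2 × 0.02123 = 0.01062 mol
mass of Na2CO3 = 0.01062 × 105.99 = 1.125 g
% Na2CO3 = 1.125 / 2.071 × 100 = 54.33 %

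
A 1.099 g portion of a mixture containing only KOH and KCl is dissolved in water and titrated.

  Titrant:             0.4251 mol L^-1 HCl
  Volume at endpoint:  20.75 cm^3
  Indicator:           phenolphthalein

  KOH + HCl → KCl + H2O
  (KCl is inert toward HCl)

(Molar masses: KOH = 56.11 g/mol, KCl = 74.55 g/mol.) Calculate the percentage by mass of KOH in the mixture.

n(HCl) = 0.02075 × 0.4251 = 8.821 × 10^-3 mol
Let x = n(KOH), y = n(KCl).
Titrant: 1x = 8.821 × 10^-3;  mass: 56.11x + 74.55y = 1.099
Solving, x = 8.821 × 10^-3 mol, y = 8.103 × 10^-3 mol
mass of KOH = 8.821 × 10^-3 × 56.11 = 0.4949 g
% KOH = 0.4949 / 1.099 × 100 = 45.04 %

45.04 %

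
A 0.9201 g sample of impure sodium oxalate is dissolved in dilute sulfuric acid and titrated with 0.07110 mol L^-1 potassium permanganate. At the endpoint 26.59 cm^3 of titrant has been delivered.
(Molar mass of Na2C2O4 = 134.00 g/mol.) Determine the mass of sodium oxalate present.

2 MnO4^- + 5 C2O4^2- + 16 H^+ → 2 Mn^2+ + 10 CO2 + 8 H2O
n(KMnO4) = 0.02659 L × 0.07110 mol/L = 1.891 × 10^-3 mol
From the 5:2 ratio, n(Na2C2O4) = 5/2 × 1.891 × 10^-3 = 4.726 × 10^-3 mol
mass of Na2C2O4 = 4.726 × 10^-3 × 134.00 g/mol = 0.6333 g

0.6333 g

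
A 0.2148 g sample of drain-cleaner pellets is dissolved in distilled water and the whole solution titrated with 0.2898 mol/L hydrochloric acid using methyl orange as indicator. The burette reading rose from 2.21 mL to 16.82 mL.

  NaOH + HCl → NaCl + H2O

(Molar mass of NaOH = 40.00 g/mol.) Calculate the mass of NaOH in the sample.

n(HCl) = 0.01461 L × 0.2898 mol/L = 4.234 × 10^-3 mol
n(NaOH) = 4.234 × 10^-3 mol (1:1 ratio)
mass of NaOH = 4.234 × 10^-3 × 40.00 g/mol = 0.1694 g

0.1694 g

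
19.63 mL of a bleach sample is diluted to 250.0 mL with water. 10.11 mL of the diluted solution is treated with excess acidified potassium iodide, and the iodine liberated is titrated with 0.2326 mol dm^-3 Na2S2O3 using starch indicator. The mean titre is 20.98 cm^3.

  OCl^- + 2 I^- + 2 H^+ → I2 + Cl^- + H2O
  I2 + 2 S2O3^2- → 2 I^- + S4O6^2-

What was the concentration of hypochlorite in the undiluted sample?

3.074 mol/L

n(S2O3^2-) = 0.02098 × 0.2326 = 4.880 × 10^-3 mol
n(I2) = n(S2O3^2-)/2 = 2.440 × 10^-3 mol
n(OCl^-) in the aliquot = 2.440 × 10^-3 mol (1:1 ratio)
[OCl^-]_dilute = 2.440 × 10^-3 / 0.01011 = 0.2413 mol/L
[OCl^-]_original = 0.2413 × 250.0/19.63 = 3.074 mol/L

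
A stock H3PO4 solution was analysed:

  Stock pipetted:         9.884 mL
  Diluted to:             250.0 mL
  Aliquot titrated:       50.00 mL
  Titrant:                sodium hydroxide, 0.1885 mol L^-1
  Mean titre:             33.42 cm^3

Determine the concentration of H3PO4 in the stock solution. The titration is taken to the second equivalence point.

1.593 mol/L

H3PO4 + 2 NaOH → Na2HPO4 + 2 H2O
n(NaOH) = 0.03342 × 0.1885 = 6.300 × 10^-3 mol
From the 1:2 ratio, n(H3PO4) in the aliquot = 1/2 × 6.300 × 10^-3 = 3.150 × 10^-3 mol
[H3PO4]_dilute = 3.150 × 10^-3 / 0.05000 = 0.06300 mol/L
Dilution factor = 250.0 / 9.884 = 25.29
[H3PO4]_stock = 0.06300 × 25.29 = 1.593 mol/L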